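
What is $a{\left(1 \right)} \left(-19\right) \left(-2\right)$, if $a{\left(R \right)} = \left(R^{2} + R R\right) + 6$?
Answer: $304$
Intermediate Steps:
$a{\left(R \right)} = 6 + 2 R^{2}$ ($a{\left(R \right)} = \left(R^{2} + R^{2}\right) + 6 = 2 R^{2} + 6 = 6 + 2 R^{2}$)
$a{\left(1 \right)} \left(-19\right) \left(-2\right) = \left(6 + 2 \cdot 1^{2}\right) \left(-19\right) \left(-2\right) = \left(6 + 2 \cdot 1\right) \left(-19\right) \left(-2\right) = \left(6 + 2\right) \left(-19\right) \left(-2\right) = 8 \left(-19\right) \left(-2\right) = \left(-152\right) \left(-2\right) = 304$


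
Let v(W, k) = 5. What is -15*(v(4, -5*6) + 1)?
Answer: -90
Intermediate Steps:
-15*(v(4, -5*6) + 1) = -15*(5 + 1) = -15*6 = -90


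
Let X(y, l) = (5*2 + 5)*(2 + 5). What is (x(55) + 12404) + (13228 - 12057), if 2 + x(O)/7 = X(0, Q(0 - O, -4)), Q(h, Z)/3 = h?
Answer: 14296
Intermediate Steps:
Q(h, Z) = 3*h
X(y, l) = 105 (X(y, l) = (10 + 5)*7 = 15*7 = 105)
x(O) = 721 (x(O) = -14 + 7*105 = -14 + 735 = 721)
(x(55) + 12404) + (13228 - 12057) = (721 + 12404) + (13228 - 12057) = 13125 + 1171 = 14296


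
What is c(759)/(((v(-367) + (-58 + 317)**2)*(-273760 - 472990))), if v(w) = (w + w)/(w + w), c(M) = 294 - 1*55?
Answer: -239/50093483500 ≈ -4.7711e-9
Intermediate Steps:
c(M) = 239 (c(M) = 294 - 55 = 239)
v(w) = 1 (v(w) = (2*w)/((2*w)) = (2*w)*(1/(2*w)) = 1)
c(759)/(((v(-367) + (-58 + 317)**2)*(-273760 - 472990))) = 239/(((1 + (-58 + 317)**2)*(-273760 - 472990))) = 239/(((1 + 259**2)*(-746750))) = 239/(((1 + 67081)*(-746750))) = 239/((67082*(-746750))) = 239/(-50093483500) = 239*(-1/50093483500) = -239/50093483500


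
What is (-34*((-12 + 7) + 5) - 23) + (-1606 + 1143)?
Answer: -486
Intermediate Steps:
(-34*((-12 + 7) + 5) - 23) + (-1606 + 1143) = (-34*(-5 + 5) - 23) - 463 = (-34*0 - 23) - 463 = (0 - 23) - 463 = -23 - 463 = -486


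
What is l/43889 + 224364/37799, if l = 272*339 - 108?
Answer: 13328399496/1658960311 ≈ 8.0342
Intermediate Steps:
l = 92100 (l = 92208 - 108 = 92100)
l/43889 + 224364/37799 = 92100/43889 + 224364/37799 = 13328399496/1658960311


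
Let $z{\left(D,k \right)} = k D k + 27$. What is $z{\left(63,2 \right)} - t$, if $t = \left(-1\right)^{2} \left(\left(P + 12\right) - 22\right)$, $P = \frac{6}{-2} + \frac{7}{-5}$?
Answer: $\frac{1467}{5} \approx 293.4$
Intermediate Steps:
$P = - \frac{22}{5}$ ($P = 6 \left(- \frac{1}{2}\right) + 7 \left(- \frac{1}{5}\right) = -3 - \frac{7}{5} = - \frac{22}{5} \approx -4.4$)
$z{\left(D,k \right)} = 27 + D k^{2}$ ($z{\left(D,k \right)} = D k k + 27 = D k^{2} + 27 = 27 + D k^{2}$)
$t = - \frac{72}{5}$ ($t = \left(-1\right)^{2} \left(\left(- \frac{22}{5} + 12\right) - 22\right) = 1 \left(\frac{38}{5} - 22\right) = 1 \left(- \frac{72}{5}\right) = - \frac{72}{5} \approx -14.4$)
$z{\left(63,2 \right)} - t = \left(27 + 63 \cdot 2^{2}\right) - - \frac{72}{5} = \left(27 + 63 \cdot 4\right) + \frac{72}{5} = \left(27 + 252\right) + \frac{72}{5} = 279 + \frac{72}{5} = \frac{1467}{5}$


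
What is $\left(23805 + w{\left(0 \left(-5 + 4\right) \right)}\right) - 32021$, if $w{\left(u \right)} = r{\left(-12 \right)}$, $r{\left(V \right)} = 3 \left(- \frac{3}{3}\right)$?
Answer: $-8219$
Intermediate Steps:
$r{\left(V \right)} = -3$ ($r{\left(V \right)} = 3 \left(\left(-3\right) \frac{1}{3}\right) = 3 \left(-1\right) = -3$)
$w{\left(u \right)} = -3$
$\left(23805 + w{\left(0 \left(-5 + 4\right) \right)}\right) - 32021 = \left(23805 - 3\right) - 32021 = 23802 - 32021 = -8219$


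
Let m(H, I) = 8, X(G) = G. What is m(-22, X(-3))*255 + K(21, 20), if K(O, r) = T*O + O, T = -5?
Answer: 1956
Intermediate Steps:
K(O, r) = -4*O (K(O, r) = -5*O + O = -4*O)
m(-22, X(-3))*255 + K(21, 20) = 8*255 - 4*21 = 2040 - 84 = 1956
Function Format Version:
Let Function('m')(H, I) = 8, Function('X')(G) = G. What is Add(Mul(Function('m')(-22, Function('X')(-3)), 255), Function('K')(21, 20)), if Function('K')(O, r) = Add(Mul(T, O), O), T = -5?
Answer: 1956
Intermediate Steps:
Function('K')(O, r) = Mul(-4, O) (Function('K')(O, r) = Add(Mul(-5, O), O) = Mul(-4, O))
Add(Mul(Function('m')(-22, Function('X')(-3)), 255), Function('K')(21, 20)) = Add(Mul(8, 255), Mul(-4, 21)) = Add(2040, -84) = 1956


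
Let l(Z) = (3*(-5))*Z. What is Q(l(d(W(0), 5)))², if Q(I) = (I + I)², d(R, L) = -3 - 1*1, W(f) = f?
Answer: 207360000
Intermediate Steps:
d(R, L) = -4 (d(R, L) = -3 - 1 = -4)
l(Z) = -15*Z
Q(I) = 4*I² (Q(I) = (2*I)² = 4*I²)
Q(l(d(W(0), 5)))² = (4*(-15*(-4))²)² = (4*60²)² = (4*3600)² = 14400² = 207360000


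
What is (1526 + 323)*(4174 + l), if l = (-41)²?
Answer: 10825895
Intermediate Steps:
l = 1681
(1526 + 323)*(4174 + l) = (1526 + 323)*(4174 + 1681) = 1849*5855 = 10825895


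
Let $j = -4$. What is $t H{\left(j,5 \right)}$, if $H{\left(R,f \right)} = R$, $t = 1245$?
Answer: $-4980$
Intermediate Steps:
$t H{\left(j,5 \right)} = 1245 \left(-4\right) = -4980$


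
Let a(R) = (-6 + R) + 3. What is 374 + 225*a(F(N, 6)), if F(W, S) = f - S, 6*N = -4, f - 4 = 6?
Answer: 599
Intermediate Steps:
f = 10 (f = 4 + 6 = 10)
N = -⅔ (N = (⅙)*(-4) = -⅔ ≈ -0.66667)
F(W, S) = 10 - S
a(R) = -3 + R
374 + 225*a(F(N, 6)) = 374 + 225*(-3 + (10 - 1*6)) = 374 + 225*(-3 + (10 - 6)) = 374 + 225*(-3 + 4) = 374 + 225*1 = 374 + 225 = 599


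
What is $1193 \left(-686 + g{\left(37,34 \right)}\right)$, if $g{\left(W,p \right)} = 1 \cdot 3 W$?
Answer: $-685975$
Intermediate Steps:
$g{\left(W,p \right)} = 3 W$
$1193 \left(-686 + g{\left(37,34 \right)}\right) = 1193 \left(-686 + 3 \cdot 37\right) = 1193 \left(-686 + 111\right) = 1193 \left(-575\right) = -685975$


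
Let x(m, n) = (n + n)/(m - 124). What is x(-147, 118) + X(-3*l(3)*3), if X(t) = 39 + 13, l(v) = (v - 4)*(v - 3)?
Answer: 13856/271 ≈ 51.129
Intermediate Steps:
x(m, n) = 2*n/(-124 + m) (x(m, n) = (2*n)/(-124 + m) = 2*n/(-124 + m))
l(v) = (-4 + v)*(-3 + v)
X(t) = 52
x(-147, 118) + X(-3*l(3)*3) = 2*118/(-124 - 147) + 52 = 2*118/(-271) + 52 = 2*118*(-1/271) + 52 = -236/271 + 52 = 13856/271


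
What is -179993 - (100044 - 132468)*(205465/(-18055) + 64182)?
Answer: 7512642859493/3611 ≈ 2.0805e+9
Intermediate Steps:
-179993 - (100044 - 132468)*(205465/(-18055) + 64182) = -179993 - (-32424)*(205465*(-1/18055) + 64182) = -179993 - (-32424)*(-41093/3611 + 64182) = -179993 - (-32424)*231720109/3611 = -179993 - 1*(-7513292814216/3611) = -179993 + 7513292814216/3611 = 7512642859493/3611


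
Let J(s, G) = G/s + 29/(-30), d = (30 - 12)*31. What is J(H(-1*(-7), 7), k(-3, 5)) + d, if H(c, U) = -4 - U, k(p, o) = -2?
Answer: 183881/330 ≈ 557.21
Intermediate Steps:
d = 558 (d = 18*31 = 558)
J(s, G) = -29/30 + G/s (J(s, G) = G/s + 29*(-1/30) = G/s - 29/30 = -29/30 + G/s)
J(H(-1*(-7), 7), k(-3, 5)) + d = (-29/30 - 2/(-4 - 1*7)) + 558 = (-29/30 - 2/(-4 - 7)) + 558 = (-29/30 - 2/(-11)) + 558 = (-29/30 - 2*(-1/11)) + 558 = (-29/30 + 2/11) + 558 = -259/330 + 558 = 183881/330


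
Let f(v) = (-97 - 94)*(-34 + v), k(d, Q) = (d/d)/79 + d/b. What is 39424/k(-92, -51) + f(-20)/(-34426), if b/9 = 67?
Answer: -32326755619149/114724645 ≈ -2.8178e+5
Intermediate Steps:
b = 603 (b = 9*67 = 603)
k(d, Q) = 1/79 + d/603 (k(d, Q) = (d/d)/79 + d/603 = 1*(1/79) + d*(1/603) = 1/79 + d/603)
f(v) = 6494 - 191*v (f(v) = -191*(-34 + v) = 6494 - 191*v)
39424/k(-92, -51) + f(-20)/(-34426) = 39424/(1/79 + (1/603)*(-92)) + (6494 - 191*(-20))/(-34426) = 39424/(1/79 - 92/603) + (6494 + 3820)*(-1/34426) = 39424/(-6665/47637) + 10314*(-1/34426) = 39424*(-47637/6665) - 5157/17213 = -1878041088/6665 - 5157/17213 = -32326755619149/114724645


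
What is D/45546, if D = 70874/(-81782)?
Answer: -35437/1862421486 ≈ -1.9027e-5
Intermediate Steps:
D = -35437/40891 (D = 70874*(-1/81782) = -35437/40891 ≈ -0.86662)
D/45546 = -35437/40891/45546 = -35437/40891*1/45546 = -35437/1862421486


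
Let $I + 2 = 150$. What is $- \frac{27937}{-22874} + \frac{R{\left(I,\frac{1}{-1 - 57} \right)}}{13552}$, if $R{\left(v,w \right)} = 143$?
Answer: $\frac{17357873}{14090384} \approx 1.2319$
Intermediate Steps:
$I = 148$ ($I = -2 + 150 = 148$)
$- \frac{27937}{-22874} + \frac{R{\left(I,\frac{1}{-1 - 57} \right)}}{13552} = - \frac{27937}{-22874} + \frac{143}{13552} = \left(-27937\right) \left(- \frac{1}{22874}\right) + 143 \cdot \frac{1}{13552} = \frac{27937}{22874} + \frac{13}{1232} = \frac{17357873}{14090384}$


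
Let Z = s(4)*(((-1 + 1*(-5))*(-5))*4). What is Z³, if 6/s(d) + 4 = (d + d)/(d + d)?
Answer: -13824000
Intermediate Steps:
s(d) = -2 (s(d) = 6/(-4 + (d + d)/(d + d)) = 6/(-4 + (2*d)/((2*d))) = 6/(-4 + (2*d)*(1/(2*d))) = 6/(-4 + 1) = 6/(-3) = 6*(-⅓) = -2)
Z = -240 (Z = -2*(-1 + 1*(-5))*(-5)*4 = -2*(-1 - 5)*(-5)*4 = -2*(-6*(-5))*4 = -60*4 = -2*120 = -240)
Z³ = (-240)³ = -13824000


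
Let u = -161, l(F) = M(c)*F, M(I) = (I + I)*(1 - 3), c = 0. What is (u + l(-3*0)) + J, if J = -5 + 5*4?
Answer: -146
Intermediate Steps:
J = 15 (J = -5 + 20 = 15)
M(I) = -4*I (M(I) = (2*I)*(-2) = -4*I)
l(F) = 0 (l(F) = (-4*0)*F = 0*F = 0)
(u + l(-3*0)) + J = (-161 + 0) + 15 = -161 + 15 = -146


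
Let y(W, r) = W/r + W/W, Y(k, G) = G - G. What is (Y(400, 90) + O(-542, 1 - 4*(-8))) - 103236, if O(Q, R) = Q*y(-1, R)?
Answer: -3424132/33 ≈ -1.0376e+5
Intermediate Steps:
Y(k, G) = 0
y(W, r) = 1 + W/r (y(W, r) = W/r + 1 = 1 + W/r)
O(Q, R) = Q*(-1 + R)/R (O(Q, R) = Q*((-1 + R)/R) = Q*(-1 + R)/R)
(Y(400, 90) + O(-542, 1 - 4*(-8))) - 103236 = (0 + (-542 - 1*(-542)/(1 - 4*(-8)))) - 103236 = (0 + (-542 - 1*(-542)/(1 + 32))) - 103236 = (0 + (-542 - 1*(-542)/33)) - 103236 = (0 + (-542 - 1*(-542)*1/33)) - 103236 = (0 + (-542 + 542/33)) - 103236 = (0 - 17344/33) - 103236 = -17344/33 - 103236 = -3424132/33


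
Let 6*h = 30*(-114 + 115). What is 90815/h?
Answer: 18163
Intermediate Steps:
h = 5 (h = (30*(-114 + 115))/6 = (30*1)/6 = (1/6)*30 = 5)
90815/h = 90815/5 = 90815*(1/5) = 18163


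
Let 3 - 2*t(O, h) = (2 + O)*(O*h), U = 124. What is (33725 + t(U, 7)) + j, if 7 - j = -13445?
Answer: -15011/2 ≈ -7505.5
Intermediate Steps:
j = 13452 (j = 7 - 1*(-13445) = 7 + 13445 = 13452)
t(O, h) = 3/2 - O*h*(2 + O)/2 (t(O, h) = 3/2 - (2 + O)*O*h/2 = 3/2 - O*h*(2 + O)/2)
(33725 + t(U, 7)) + j = (33725 + (3/2 - 1*124*7 - ½*7*124²)) + 13452 = (33725 + (3/2 - 868 - ½*7*15376)) + 13452 = (33725 + (3/2 - 868 - 53816)) + 13452 = (33725 - 109365/2) + 13452 = -41915/2 + 13452 = -15011/2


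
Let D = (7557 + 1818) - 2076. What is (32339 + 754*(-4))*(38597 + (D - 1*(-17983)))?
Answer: 1873123917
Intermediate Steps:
D = 7299 (D = 9375 - 2076 = 7299)
(32339 + 754*(-4))*(38597 + (D - 1*(-17983))) = (32339 + 754*(-4))*(38597 + (7299 - 1*(-17983))) = (32339 - 3016)*(38597 + (7299 + 17983)) = 29323*(38597 + 25282) = 29323*63879 = 1873123917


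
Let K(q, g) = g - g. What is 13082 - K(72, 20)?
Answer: 13082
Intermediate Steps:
K(q, g) = 0
13082 - K(72, 20) = 13082 - 1*0 = 13082 + 0 = 13082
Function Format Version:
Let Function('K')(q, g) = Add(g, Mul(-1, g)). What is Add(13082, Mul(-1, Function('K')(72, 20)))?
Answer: 13082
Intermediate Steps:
Function('K')(q, g) = 0
Add(13082, Mul(-1, Function('K')(72, 20))) = Add(13082, Mul(-1, 0)) = Add(13082, 0) = 13082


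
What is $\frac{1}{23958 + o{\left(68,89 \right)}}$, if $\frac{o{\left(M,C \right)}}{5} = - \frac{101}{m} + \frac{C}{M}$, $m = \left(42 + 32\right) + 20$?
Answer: $\frac{3196}{76573513} \approx 4.1738 \cdot 10^{-5}$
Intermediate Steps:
$m = 94$ ($m = 74 + 20 = 94$)
$o{\left(M,C \right)} = - \frac{505}{94} + \frac{5 C}{M}$ ($o{\left(M,C \right)} = 5 \left(- \frac{101}{94} + \frac{C}{M}\right) = - \frac{505}{94} + \frac{5 C}{M}$)
$\frac{1}{23958 + o{\left(68,89 \right)}} = \frac{1}{23958 - \left(\frac{505}{94} - \frac{445}{68}\right)} = \frac{1}{23958 + \left(- \frac{505}{94} + \frac{445}{68}\right)} = \frac{1}{23958 + \frac{3745}{3196}} = \frac{1}{\frac{76573513}{3196}} = \frac{3196}{76573513}$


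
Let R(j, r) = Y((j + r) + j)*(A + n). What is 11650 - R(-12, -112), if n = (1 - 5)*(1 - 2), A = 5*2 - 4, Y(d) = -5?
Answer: 11700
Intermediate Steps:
A = 6 (A = 10 - 4 = 6)
n = 4 (n = -4*(-1) = 4)
R(j, r) = -50 (R(j, r) = -5*(6 + 4) = -5*10 = -50)
11650 - R(-12, -112) = 11650 - 1*(-50) = 11650 + 50 = 11700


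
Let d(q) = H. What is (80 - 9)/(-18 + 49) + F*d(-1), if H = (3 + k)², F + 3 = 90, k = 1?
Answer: 43223/31 ≈ 1394.3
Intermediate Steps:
F = 87 (F = -3 + 90 = 87)
H = 16 (H = (3 + 1)² = 4² = 16)
d(q) = 16
(80 - 9)/(-18 + 49) + F*d(-1) = (80 - 9)/(-18 + 49) + 87*16 = 71/31 + 1392 = 43223/31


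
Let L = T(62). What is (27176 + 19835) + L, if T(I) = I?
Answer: 47073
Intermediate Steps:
L = 62
(27176 + 19835) + L = (27176 + 19835) + 62 = 47011 + 62 = 47073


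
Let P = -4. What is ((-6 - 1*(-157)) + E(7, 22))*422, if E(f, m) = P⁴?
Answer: 171754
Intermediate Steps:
E(f, m) = 256 (E(f, m) = (-4)⁴ = 256)
((-6 - 1*(-157)) + E(7, 22))*422 = ((-6 - 1*(-157)) + 256)*422 = ((-6 + 157) + 256)*422 = (151 + 256)*422 = 407*422 = 171754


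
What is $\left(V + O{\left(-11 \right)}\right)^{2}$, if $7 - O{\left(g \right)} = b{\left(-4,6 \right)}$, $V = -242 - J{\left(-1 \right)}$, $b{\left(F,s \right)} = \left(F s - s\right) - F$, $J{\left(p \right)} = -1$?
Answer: $43264$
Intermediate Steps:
$b{\left(F,s \right)} = - F - s + F s$ ($b{\left(F,s \right)} = \left(- s + F s\right) - F = - F - s + F s$)
$V = -241$ ($V = -242 - -1 = -242 + 1 = -241$)
$O{\left(g \right)} = 33$ ($O{\left(g \right)} = 7 - \left(\left(-1\right) \left(-4\right) - 6 - 24\right) = 7 - \left(4 - 6 - 24\right) = 7 - -26 = 7 + 26 = 33$)
$\left(V + O{\left(-11 \right)}\right)^{2} = \left(-241 + 33\right)^{2} = \left(-208\right)^{2} = 43264$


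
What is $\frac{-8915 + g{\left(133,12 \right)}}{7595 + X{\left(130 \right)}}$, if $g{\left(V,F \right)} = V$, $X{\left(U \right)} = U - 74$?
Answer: $- \frac{8782}{7651} \approx -1.1478$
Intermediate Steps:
$X{\left(U \right)} = -74 + U$ ($X{\left(U \right)} = U - 74 = -74 + U$)
$\frac{-8915 + g{\left(133,12 \right)}}{7595 + X{\left(130 \right)}} = \frac{-8915 + 133}{7595 + \left(-74 + 130\right)} = - \frac{8782}{7595 + 56} = - \frac{8782}{7651}$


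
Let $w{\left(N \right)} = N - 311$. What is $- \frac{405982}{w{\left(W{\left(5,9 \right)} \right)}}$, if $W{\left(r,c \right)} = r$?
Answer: $\frac{202991}{153} \approx 1326.7$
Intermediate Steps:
$w{\left(N \right)} = -311 + N$ ($w{\left(N \right)} = N - 311 = -311 + N$)
$- \frac{405982}{w{\left(W{\left(5,9 \right)} \right)}} = - \frac{405982}{-311 + 5} = - \frac{405982}{-306} = \left(-405982\right) \left(- \frac{1}{306}\right) = \frac{202991}{153}$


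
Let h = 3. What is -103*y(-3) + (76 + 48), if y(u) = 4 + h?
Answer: -597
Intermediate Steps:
y(u) = 7 (y(u) = 4 + 3 = 7)
-103*y(-3) + (76 + 48) = -103*7 + (76 + 48) = -721 + 124 = -597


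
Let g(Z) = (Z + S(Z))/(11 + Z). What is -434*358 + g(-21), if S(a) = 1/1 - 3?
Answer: -1553697/10 ≈ -1.5537e+5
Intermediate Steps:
S(a) = -2 (S(a) = 1 - 3 = -2)
g(Z) = (-2 + Z)/(11 + Z) (g(Z) = (Z - 2)/(11 + Z) = (-2 + Z)/(11 + Z))
-434*358 + g(-21) = -434*358 + (-2 - 21)/(11 - 21) = -155372 - 23/(-10) = -155372 - ⅒*(-23) = -155372 + 23/10 = -1553697/10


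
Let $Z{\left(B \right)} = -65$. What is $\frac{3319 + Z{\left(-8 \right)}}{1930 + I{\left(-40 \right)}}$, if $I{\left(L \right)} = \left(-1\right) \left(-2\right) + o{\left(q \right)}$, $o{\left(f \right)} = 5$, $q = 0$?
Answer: $\frac{3254}{1937} \approx 1.6799$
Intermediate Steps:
$I{\left(L \right)} = 7$ ($I{\left(L \right)} = \left(-1\right) \left(-2\right) + 5 = 2 + 5 = 7$)
$\frac{3319 + Z{\left(-8 \right)}}{1930 + I{\left(-40 \right)}} = \frac{3319 - 65}{1930 + 7} = \frac{3254}{1937}$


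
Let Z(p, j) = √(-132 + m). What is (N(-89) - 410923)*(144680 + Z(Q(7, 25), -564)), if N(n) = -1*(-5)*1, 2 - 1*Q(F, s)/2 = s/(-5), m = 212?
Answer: -59451616240 - 1643672*√5 ≈ -5.9455e+10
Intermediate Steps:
Q(F, s) = 4 + 2*s/5 (Q(F, s) = 4 - 2*s/(-5) = 4 - 2*s*(-1)/5 = 4 - (-2)*s/5 = 4 + 2*s/5)
Z(p, j) = 4*√5 (Z(p, j) = √(-132 + 212) = √80 = 4*√5)
N(n) = 5 (N(n) = 5*1 = 5)
(N(-89) - 410923)*(144680 + Z(Q(7, 25), -564)) = (5 - 410923)*(144680 + 4*√5) = -410918*(144680 + 4*√5) = -59451616240 - 1643672*√5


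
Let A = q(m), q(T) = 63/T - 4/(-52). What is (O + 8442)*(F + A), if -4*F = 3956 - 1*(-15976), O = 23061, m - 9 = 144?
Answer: -34689055905/221 ≈ -1.5696e+8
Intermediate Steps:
m = 153 (m = 9 + 144 = 153)
F = -4983 (F = -(3956 - 1*(-15976))/4 = -(3956 + 15976)/4 = -¼*19932 = -4983)
q(T) = 1/13 + 63/T (q(T) = 63/T - 4*(-1/52) = 63/T + 1/13 = 1/13 + 63/T)
A = 108/221 (A = (1/13)*(819 + 153)/153 = (1/13)*(1/153)*972 = 108/221 ≈ 0.48869)
(O + 8442)*(F + A) = (23061 + 8442)*(-4983 + 108/221) = 31503*(-1101135/221) = -34689055905/221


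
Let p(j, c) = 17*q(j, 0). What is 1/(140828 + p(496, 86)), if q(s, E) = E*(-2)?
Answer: 1/140828 ≈ 7.1009e-6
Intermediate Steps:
q(s, E) = -2*E
p(j, c) = 0 (p(j, c) = 17*(-2*0) = 17*0 = 0)
1/(140828 + p(496, 86)) = 1/(140828 + 0) = 1/140828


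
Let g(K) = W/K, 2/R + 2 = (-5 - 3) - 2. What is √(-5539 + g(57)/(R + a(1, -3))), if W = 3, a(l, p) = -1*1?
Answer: I*√97980169/133 ≈ 74.425*I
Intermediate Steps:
a(l, p) = -1
R = -⅙ (R = 2/(-2 + ((-5 - 3) - 2)) = 2/(-2 + (-8 - 2)) = 2/(-2 - 10) = 2/(-12) = 2*(-1/12) = -⅙ ≈ -0.16667)
g(K) = 3/K
√(-5539 + g(57)/(R + a(1, -3))) = √(-5539 + (3/57)/(-⅙ - 1)) = √(-5539 + (3*(1/57))/(-7/6)) = √(-5539 + (1/19)*(-6/7)) = √(-5539 - 6/133) = √(-736693/133) = I*√97980169/133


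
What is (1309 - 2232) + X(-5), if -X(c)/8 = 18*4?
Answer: -1499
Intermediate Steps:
X(c) = -576 (X(c) = -144*4 = -8*72 = -576)
(1309 - 2232) + X(-5) = (1309 - 2232) - 576 = -923 - 576 = -1499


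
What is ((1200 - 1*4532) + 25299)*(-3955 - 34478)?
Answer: -844257711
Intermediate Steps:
((1200 - 1*4532) + 25299)*(-3955 - 34478) = ((1200 - 4532) + 25299)*(-38433) = (-3332 + 25299)*(-38433) = 21967*(-38433) = -844257711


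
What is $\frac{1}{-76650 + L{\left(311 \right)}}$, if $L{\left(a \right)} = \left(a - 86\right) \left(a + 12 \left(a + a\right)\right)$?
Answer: $\frac{1}{1672725} \approx 5.9783 \cdot 10^{-7}$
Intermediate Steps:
$L{\left(a \right)} = 25 a \left(-86 + a\right)$ ($L{\left(a \right)} = \left(-86 + a\right) \left(a + 12 \cdot 2 a\right) = \left(-86 + a\right) \left(a + 24 a\right) = \left(-86 + a\right) 25 a = 25 a \left(-86 + a\right)$)
$\frac{1}{-76650 + L{\left(311 \right)}} = \frac{1}{-76650 + 25 \cdot 311 \left(-86 + 311\right)} = \frac{1}{-76650 + 25 \cdot 311 \cdot 225} = \frac{1}{-76650 + 1749375} = \frac{1}{1672725}$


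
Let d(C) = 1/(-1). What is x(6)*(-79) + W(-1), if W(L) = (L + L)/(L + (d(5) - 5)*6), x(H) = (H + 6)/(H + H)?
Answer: -2921/37 ≈ -78.946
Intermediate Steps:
d(C) = -1
x(H) = (6 + H)/(2*H) (x(H) = (6 + H)/((2*H)) = (6 + H)*(1/(2*H)) = (6 + H)/(2*H))
W(L) = 2*L/(-36 + L) (W(L) = (L + L)/(L + (-1 - 5)*6) = (2*L)/(L - 6*6) = (2*L)/(L - 36) = (2*L)/(-36 + L) = 2*L/(-36 + L))
x(6)*(-79) + W(-1) = ((1/2)*(6 + 6)/6)*(-79) + 2*(-1)/(-36 - 1) = ((1/2)*(1/6)*12)*(-79) + 2*(-1)/(-37) = 1*(-79) + 2*(-1)*(-1/37) = -79 + 2/37 = -2921/37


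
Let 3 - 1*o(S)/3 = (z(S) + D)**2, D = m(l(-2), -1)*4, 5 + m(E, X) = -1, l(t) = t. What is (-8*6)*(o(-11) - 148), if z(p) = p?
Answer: 183072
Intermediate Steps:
m(E, X) = -6 (m(E, X) = -5 - 1 = -6)
D = -24 (D = -6*4 = -24)
o(S) = 9 - 3*(-24 + S)**2 (o(S) = 9 - 3*(S - 24)**2 = 9 - 3*(-24 + S)**2)
(-8*6)*(o(-11) - 148) = (-8*6)*((9 - 3*(-24 - 11)**2) - 148) = -48*((9 - 3*(-35)**2) - 148) = -48*((9 - 3*1225) - 148) = -48*((9 - 3675) - 148) = -48*(-3666 - 148) = -48*(-3814) = 183072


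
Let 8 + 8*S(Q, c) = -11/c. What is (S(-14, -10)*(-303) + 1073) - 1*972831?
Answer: -77719733/80 ≈ -9.7150e+5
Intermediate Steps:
S(Q, c) = -1 - 11/(8*c) (S(Q, c) = -1 + (-11/c)/8 = -1 - 11/(8*c))
(S(-14, -10)*(-303) + 1073) - 1*972831 = (((-11/8 - 1*(-10))/(-10))*(-303) + 1073) - 1*972831 = (-(-11/8 + 10)/10*(-303) + 1073) - 972831 = (-1/10*69/8*(-303) + 1073) - 972831 = (-69/80*(-303) + 1073) - 972831 = (20907/80 + 1073) - 972831 = 106747/80 - 972831 = -77719733/80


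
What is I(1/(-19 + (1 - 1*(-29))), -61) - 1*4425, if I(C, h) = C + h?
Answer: -49345/11 ≈ -4485.9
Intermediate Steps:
I(1/(-19 + (1 - 1*(-29))), -61) - 1*4425 = (1/(-19 + (1 - 1*(-29))) - 61) - 1*4425 = (1/(-19 + (1 + 29)) - 61) - 4425 = (1/(-19 + 30) - 61) - 4425 = (1/11 - 61) - 4425 = -670/11 - 4425 = -49345/11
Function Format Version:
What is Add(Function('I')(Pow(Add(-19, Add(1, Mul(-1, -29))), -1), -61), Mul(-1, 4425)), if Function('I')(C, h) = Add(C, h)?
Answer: Rational(-49345, 11) ≈ -4485.9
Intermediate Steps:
Add(Function('I')(Pow(Add(-19, Add(1, Mul(-1, -29))), -1), -61), Mul(-1, 4425)) = Add(Add(Pow(Add(-19, Add(1, Mul(-1, -29))), -1), -61), Mul(-1, 4425)) = Add(Add(Pow(Add(-19, Add(1, 29)), -1), -61), -4425) = Add(Add(Pow(Add(-19, 30), -1), -61), -4425) = Add(Add(Pow(11, -1), -61), -4425) = Add(Add(Rational(1, 11), -61), -4425) = Add(Rational(-670, 11), -4425) = Rational(-49345, 11)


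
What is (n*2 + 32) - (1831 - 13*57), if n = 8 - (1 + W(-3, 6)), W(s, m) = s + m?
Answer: -1050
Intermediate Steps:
W(s, m) = m + s
n = 4 (n = 8 - (1 + (6 - 3)) = 8 - (1 + 3) = 8 - 1*4 = 8 - 4 = 4)
(n*2 + 32) - (1831 - 13*57) = (4*2 + 32) - (1831 - 13*57) = (8 + 32) - (1831 - 741) = 40 - 1*1090 = 40 - 1090 = -1050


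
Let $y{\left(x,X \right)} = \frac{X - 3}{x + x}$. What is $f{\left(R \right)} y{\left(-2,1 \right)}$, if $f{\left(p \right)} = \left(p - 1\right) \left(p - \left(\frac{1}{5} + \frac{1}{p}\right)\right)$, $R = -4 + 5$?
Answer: $0$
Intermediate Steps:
$R = 1$
$f{\left(p \right)} = \left(-1 + p\right) \left(- \frac{1}{5} + p - \frac{1}{p}\right)$ ($f{\left(p \right)} = \left(-1 + p\right) \left(p - \left(\frac{1}{5} + \frac{1}{p}\right)\right) = \left(-1 + p\right) \left(- \frac{1}{5} + p - \frac{1}{p}\right)$)
$y{\left(x,X \right)} = \frac{-3 + X}{2 x}$
$f{\left(R \right)} y{\left(-2,1 \right)} = \left(- \frac{4}{5} + 1^{-1} + 1^{2} - \frac{6}{5}\right) \frac{-3 + 1}{2 \left(-2\right)} = \left(- \frac{4}{5} + 1 + 1 - \frac{6}{5}\right) \frac{1}{2} \left(- \frac{1}{2}\right) \left(-2\right) = 0 \cdot \frac{1}{2} = 0$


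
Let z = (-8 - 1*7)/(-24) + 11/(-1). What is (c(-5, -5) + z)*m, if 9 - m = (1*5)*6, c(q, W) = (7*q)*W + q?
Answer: -26817/8 ≈ -3352.1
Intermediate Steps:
z = -83/8 (z = (-8 - 7)*(-1/24) + 11*(-1) = -15*(-1/24) - 11 = 5/8 - 11 = -83/8 ≈ -10.375)
c(q, W) = q + 7*W*q (c(q, W) = 7*W*q + q = q + 7*W*q)
m = -21 (m = 9 - 1*5*6 = 9 - 5*6 = 9 - 1*30 = 9 - 30 = -21)
(c(-5, -5) + z)*m = (-5*(1 + 7*(-5)) - 83/8)*(-21) = (-5*(1 - 35) - 83/8)*(-21) = (-5*(-34) - 83/8)*(-21) = (170 - 83/8)*(-21) = (1277/8)*(-21) = -26817/8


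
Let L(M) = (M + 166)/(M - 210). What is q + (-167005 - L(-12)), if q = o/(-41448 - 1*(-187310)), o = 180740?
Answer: -1351946776948/8095341 ≈ -1.6700e+5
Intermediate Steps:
L(M) = (166 + M)/(-210 + M)
q = 90370/72931 (q = 180740/(-41448 - 1*(-187310)) = 180740/(-41448 + 187310) = 180740/145862 = 180740*(1/145862) = 90370/72931 ≈ 1.2391)
q + (-167005 - L(-12)) = 90370/72931 + (-167005 - (166 - 12)/(-210 - 12)) = 90370/72931 + (-167005 - 154/(-222)) = 90370/72931 + (-167005 - (-1)*154/222) = 90370/72931 + (-167005 - 1*(-77/111)) = 90370/72931 + (-167005 + 77/111) = 90370/72931 - 18537478/111 = -1351946776948/8095341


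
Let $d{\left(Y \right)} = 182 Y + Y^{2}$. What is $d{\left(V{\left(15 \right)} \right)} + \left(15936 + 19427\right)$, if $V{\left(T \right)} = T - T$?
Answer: $35363$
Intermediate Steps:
$V{\left(T \right)} = 0$
$d{\left(Y \right)} = Y^{2} + 182 Y$
$d{\left(V{\left(15 \right)} \right)} + \left(15936 + 19427\right) = 0 \left(182 + 0\right) + \left(15936 + 19427\right) = 0 \cdot 182 + 35363 = 0 + 35363 = 35363$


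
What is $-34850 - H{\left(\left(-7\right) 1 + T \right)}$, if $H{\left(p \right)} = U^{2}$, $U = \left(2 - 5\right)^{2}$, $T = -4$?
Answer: $-34931$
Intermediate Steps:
$U = 9$ ($U = \left(-3\right)^{2} = 9$)
$H{\left(p \right)} = 81$ ($H{\left(p \right)} = 9^{2} = 81$)
$-34850 - H{\left(\left(-7\right) 1 + T \right)} = -34850 - 81 = -34931$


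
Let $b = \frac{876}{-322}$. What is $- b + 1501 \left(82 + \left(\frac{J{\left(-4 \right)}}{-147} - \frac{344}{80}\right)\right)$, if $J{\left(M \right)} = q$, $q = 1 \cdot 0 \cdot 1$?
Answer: $\frac{187774977}{1610} \approx 1.1663 \cdot 10^{5}$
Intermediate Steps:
$q = 0$ ($q = 0 \cdot 1 = 0$)
$J{\left(M \right)} = 0$
$b = - \frac{438}{161}$ ($b = 876 \left(- \frac{1}{322}\right) = - \frac{438}{161} \approx -2.7205$)
$- b + 1501 \left(82 + \left(\frac{J{\left(-4 \right)}}{-147} - \frac{344}{80}\right)\right) = \left(-1\right) \left(- \frac{438}{161}\right) + 1501 \left(82 + \left(\frac{0}{-147} - \frac{344}{80}\right)\right) = \frac{438}{161} + 1501 \left(82 + \left(0 \left(- \frac{1}{147}\right) - \frac{43}{10}\right)\right) = \frac{438}{161} + 1501 \left(82 + \left(0 - \frac{43}{10}\right)\right) = \frac{438}{161} + 1501 \left(82 - \frac{43}{10}\right) = \frac{438}{161} + 1501 \cdot \frac{777}{10} = \frac{438}{161} + \frac{1166277}{10} = \frac{187774977}{1610}$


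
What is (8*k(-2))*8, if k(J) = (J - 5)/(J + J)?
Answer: 112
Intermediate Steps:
k(J) = (-5 + J)/(2*J) (k(J) = (-5 + J)/((2*J)) = (-5 + J)*(1/(2*J)) = (-5 + J)/(2*J))
(8*k(-2))*8 = (8*((1/2)*(-5 - 2)/(-2)))*8 = (8*((1/2)*(-1/2)*(-7)))*8 = (8*(7/4))*8 = 14*8 = 112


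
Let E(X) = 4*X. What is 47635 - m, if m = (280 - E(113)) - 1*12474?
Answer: 60281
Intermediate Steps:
m = -12646 (m = (280 - 4*113) - 1*12474 = (280 - 1*452) - 12474 = (280 - 452) - 12474 = -172 - 12474 = -12646)
47635 - m = 47635 - 1*(-12646) = 47635 + 12646 = 60281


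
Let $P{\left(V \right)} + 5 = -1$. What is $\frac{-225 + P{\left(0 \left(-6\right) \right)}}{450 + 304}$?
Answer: $- \frac{231}{754} \approx -0.30637$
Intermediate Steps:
$P{\left(V \right)} = -6$ ($P{\left(V \right)} = -5 - 1 = -6$)
$\frac{-225 + P{\left(0 \left(-6\right) \right)}}{450 + 304} = \frac{-225 - 6}{450 + 304} = - \frac{231}{754}$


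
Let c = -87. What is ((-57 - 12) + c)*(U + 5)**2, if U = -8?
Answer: -1404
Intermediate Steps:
((-57 - 12) + c)*(U + 5)**2 = ((-57 - 12) - 87)*(-8 + 5)**2 = (-69 - 87)*(-3)**2 = -156*9 = -1404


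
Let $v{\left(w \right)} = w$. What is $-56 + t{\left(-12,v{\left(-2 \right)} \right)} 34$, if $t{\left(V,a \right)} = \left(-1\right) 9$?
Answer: $-362$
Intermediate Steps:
$t{\left(V,a \right)} = -9$
$-56 + t{\left(-12,v{\left(-2 \right)} \right)} 34 = -56 - 306 = -362$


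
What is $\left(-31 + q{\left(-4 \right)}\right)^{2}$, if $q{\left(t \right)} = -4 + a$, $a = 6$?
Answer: $841$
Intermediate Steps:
$q{\left(t \right)} = 2$ ($q{\left(t \right)} = -4 + 6 = 2$)
$\left(-31 + q{\left(-4 \right)}\right)^{2} = \left(-31 + 2\right)^{2} = \left(-29\right)^{2} = 841$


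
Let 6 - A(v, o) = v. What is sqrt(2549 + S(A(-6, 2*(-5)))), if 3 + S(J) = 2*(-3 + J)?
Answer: 2*sqrt(641) ≈ 50.636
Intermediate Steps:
A(v, o) = 6 - v
S(J) = -9 + 2*J (S(J) = -3 + 2*(-3 + J) = -3 + (-6 + 2*J) = -9 + 2*J)
sqrt(2549 + S(A(-6, 2*(-5)))) = sqrt(2549 + (-9 + 2*(6 - 1*(-6)))) = sqrt(2549 + (-9 + 2*(6 + 6))) = sqrt(2549 + (-9 + 2*12)) = sqrt(2549 + (-9 + 24)) = sqrt(2549 + 15) = sqrt(2564) = 2*sqrt(641)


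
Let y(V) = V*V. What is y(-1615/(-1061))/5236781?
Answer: 2608225/5895154344101 ≈ 4.4244e-7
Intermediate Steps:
y(V) = V**2
y(-1615/(-1061))/5236781 = (-1615/(-1061))**2/5236781 = (-1615*(-1/1061))**2*(1/5236781) = (1615/1061)**2*(1/5236781) = (2608225/1125721)*(1/5236781) = 2608225/5895154344101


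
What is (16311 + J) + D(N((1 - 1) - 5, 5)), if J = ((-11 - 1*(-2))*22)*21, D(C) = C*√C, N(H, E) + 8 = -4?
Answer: 12153 - 24*I*√3 ≈ 12153.0 - 41.569*I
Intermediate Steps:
N(H, E) = -12 (N(H, E) = -8 - 4 = -12)
D(C) = C^(3/2)
J = -4158 (J = ((-11 + 2)*22)*21 = -9*22*21 = -198*21 = -4158)
(16311 + J) + D(N((1 - 1) - 5, 5)) = (16311 - 4158) + (-12)^(3/2) = 12153 - 24*I*√3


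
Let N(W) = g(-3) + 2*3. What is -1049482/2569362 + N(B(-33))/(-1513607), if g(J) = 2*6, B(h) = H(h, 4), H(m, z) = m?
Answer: -794274775045/1944502154367 ≈ -0.40847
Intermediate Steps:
B(h) = h
g(J) = 12
N(W) = 18 (N(W) = 12 + 2*3 = 12 + 6 = 18)
-1049482/2569362 + N(B(-33))/(-1513607) = -1049482/2569362 + 18/(-1513607) = -1049482*1/2569362 + 18*(-1/1513607) = -524741/1284681 - 18/1513607 = -794274775045/1944502154367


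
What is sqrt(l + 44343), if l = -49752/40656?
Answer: sqrt(1051609566)/154 ≈ 210.57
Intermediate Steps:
l = -2073/1694 (l = -49752*1/40656 = -2073/1694 ≈ -1.2237)
sqrt(l + 44343) = sqrt(-2073/1694 + 44343) = sqrt(75114969/1694) = sqrt(1051609566)/154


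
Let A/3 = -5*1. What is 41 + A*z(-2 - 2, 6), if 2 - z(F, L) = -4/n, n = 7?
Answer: 17/7 ≈ 2.4286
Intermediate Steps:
z(F, L) = 18/7 (z(F, L) = 2 - (-4)/7 = 2 - 1*(-4/7) = 2 + 4/7 = 18/7)
A = -15 (A = 3*(-5*1) = 3*(-5) = -15)
41 + A*z(-2 - 2, 6) = 41 - 15*18/7 = 41 - 270/7 = 17/7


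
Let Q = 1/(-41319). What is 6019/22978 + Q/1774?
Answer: 110298027809/421071310017 ≈ 0.26195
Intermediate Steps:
Q = -1/41319 ≈ -2.4202e-5
6019/22978 + Q/1774 = 6019/22978 - 1/41319/1774 = 6019*(1/22978) - 1/41319*1/1774 = 6019/22978 - 1/73299906 = 110298027809/421071310017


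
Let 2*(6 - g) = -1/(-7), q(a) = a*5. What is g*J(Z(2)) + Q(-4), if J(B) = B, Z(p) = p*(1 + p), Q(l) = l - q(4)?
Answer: 81/7 ≈ 11.571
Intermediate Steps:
q(a) = 5*a
Q(l) = -20 + l (Q(l) = l - 5*4 = l - 1*20 = l - 20 = -20 + l)
g = 83/14 (g = 6 - (-1)/(2*(-7)) = 6 - (-1)*(-1)/(2*7) = 6 - ½*⅐ = 6 - 1/14 = 83/14 ≈ 5.9286)
g*J(Z(2)) + Q(-4) = 83*(2*(1 + 2))/14 + (-20 - 4) = 83*(2*3)/14 - 24 = (83/14)*6 - 24 = 249/7 - 24 = 81/7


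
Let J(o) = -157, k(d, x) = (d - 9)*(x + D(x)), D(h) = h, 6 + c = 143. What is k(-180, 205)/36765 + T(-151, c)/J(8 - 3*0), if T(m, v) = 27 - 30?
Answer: -267903/128269 ≈ -2.0886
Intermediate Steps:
c = 137 (c = -6 + 143 = 137)
k(d, x) = 2*x*(-9 + d) (k(d, x) = (d - 9)*(x + x) = (-9 + d)*(2*x) = 2*x*(-9 + d))
T(m, v) = -3
k(-180, 205)/36765 + T(-151, c)/J(8 - 3*0) = (2*205*(-9 - 180))/36765 - 3/(-157) = (2*205*(-189))*(1/36765) - 3*(-1/157) = -77490*1/36765 + 3/157 = -1722/817 + 3/157 = -267903/128269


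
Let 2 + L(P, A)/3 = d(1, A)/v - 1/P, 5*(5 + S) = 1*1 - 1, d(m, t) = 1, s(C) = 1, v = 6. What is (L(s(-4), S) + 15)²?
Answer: 169/4 ≈ 42.250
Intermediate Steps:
S = -5 (S = -5 + (1*1 - 1)/5 = -5 + (1 - 1)/5 = -5 + (⅕)*0 = -5 + 0 = -5)
L(P, A) = -11/2 - 3/P (L(P, A) = -6 + 3*(1/6 - 1/P) = -6 + 3*(1*(⅙) - 1/P) = -6 + 3*(⅙ - 1/P) = -6 + (½ - 3/P) = -11/2 - 3/P)
(L(s(-4), S) + 15)² = ((-11/2 - 3/1) + 15)² = ((-11/2 - 3*1) + 15)² = ((-11/2 - 3) + 15)² = (-17/2 + 15)² = (13/2)² = 169/4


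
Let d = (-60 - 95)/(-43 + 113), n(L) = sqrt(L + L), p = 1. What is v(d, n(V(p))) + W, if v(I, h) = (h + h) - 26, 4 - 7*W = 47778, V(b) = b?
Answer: -47956/7 + 2*sqrt(2) ≈ -6848.0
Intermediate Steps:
n(L) = sqrt(2)*sqrt(L) (n(L) = sqrt(2*L) = sqrt(2)*sqrt(L))
W = -47774/7 (W = 4/7 - 1/7*47778 = 4/7 - 47778/7 = -47774/7 ≈ -6824.9)
d = -31/14 (d = -155/70 = -155*1/70 = -31/14 ≈ -2.2143)
v(I, h) = -26 + 2*h (v(I, h) = 2*h - 26 = -26 + 2*h)
v(d, n(V(p))) + W = (-26 + 2*(sqrt(2)*sqrt(1))) - 47774/7 = (-26 + 2*(sqrt(2)*1)) - 47774/7 = (-26 + 2*sqrt(2)) - 47774/7 = -47956/7 + 2*sqrt(2)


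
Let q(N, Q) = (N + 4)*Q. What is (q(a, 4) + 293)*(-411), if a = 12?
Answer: -146727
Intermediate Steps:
q(N, Q) = Q*(4 + N) (q(N, Q) = (4 + N)*Q = Q*(4 + N))
(q(a, 4) + 293)*(-411) = (4*(4 + 12) + 293)*(-411) = (4*16 + 293)*(-411) = (64 + 293)*(-411) = 357*(-411) = -146727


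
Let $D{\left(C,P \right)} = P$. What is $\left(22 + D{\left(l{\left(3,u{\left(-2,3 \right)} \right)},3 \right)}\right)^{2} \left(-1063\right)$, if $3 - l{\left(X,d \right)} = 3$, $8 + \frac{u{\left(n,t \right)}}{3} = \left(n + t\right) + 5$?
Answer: $-664375$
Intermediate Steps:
$u{\left(n,t \right)} = -9 + 3 n + 3 t$ ($u{\left(n,t \right)} = -24 + 3 \left(\left(n + t\right) + 5\right) = -24 + 3 \left(5 + n + t\right) = -24 + \left(15 + 3 n + 3 t\right) = -9 + 3 n + 3 t$)
$l{\left(X,d \right)} = 0$ ($l{\left(X,d \right)} = 3 - 3 = 0$)
$\left(22 + D{\left(l{\left(3,u{\left(-2,3 \right)} \right)},3 \right)}\right)^{2} \left(-1063\right) = \left(22 + 3\right)^{2} \left(-1063\right) = 25^{2} \left(-1063\right) = 625 \left(-1063\right) = -664375$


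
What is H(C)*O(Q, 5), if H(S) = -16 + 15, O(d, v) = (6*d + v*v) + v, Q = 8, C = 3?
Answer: -78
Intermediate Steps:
O(d, v) = v + v**2 + 6*d (O(d, v) = (6*d + v**2) + v = (v**2 + 6*d) + v = v + v**2 + 6*d)
H(S) = -1
H(C)*O(Q, 5) = -(5 + 5**2 + 6*8) = -(5 + 25 + 48) = -1*78 = -78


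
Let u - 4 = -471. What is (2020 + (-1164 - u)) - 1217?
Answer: 106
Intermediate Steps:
u = -467 (u = 4 - 471 = -467)
(2020 + (-1164 - u)) - 1217 = (2020 + (-1164 - 1*(-467))) - 1217 = (2020 + (-1164 + 467)) - 1217 = (2020 - 697) - 1217 = 1323 - 1217 = 106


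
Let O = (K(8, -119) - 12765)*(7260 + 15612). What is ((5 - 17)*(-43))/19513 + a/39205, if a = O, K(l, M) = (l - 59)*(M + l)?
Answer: -3170504461164/765007165 ≈ -4144.4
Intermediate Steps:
K(l, M) = (-59 + l)*(M + l)
O = -162482688 (O = ((8² - 59*(-119) - 59*8 - 119*8) - 12765)*(7260 + 15612) = ((64 + 7021 - 472 - 952) - 12765)*22872 = (5661 - 12765)*22872 = -7104*22872 = -162482688)
a = -162482688
((5 - 17)*(-43))/19513 + a/39205 = ((5 - 17)*(-43))/19513 - 162482688/39205 = -12*(-43)*(1/19513) - 162482688*1/39205 = 516*(1/19513) - 162482688/39205 = 516/19513 - 162482688/39205 = -3170504461164/765007165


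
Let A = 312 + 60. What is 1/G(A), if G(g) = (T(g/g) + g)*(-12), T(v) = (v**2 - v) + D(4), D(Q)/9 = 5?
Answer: -1/5004 ≈ -0.00019984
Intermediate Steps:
D(Q) = 45 (D(Q) = 9*5 = 45)
A = 372
T(v) = 45 + v**2 - v (T(v) = (v**2 - v) + 45 = 45 + v**2 - v)
G(g) = -540 - 12*g (G(g) = ((45 + (g/g)**2 - g/g) + g)*(-12) = ((45 + 1**2 - 1*1) + g)*(-12) = ((45 + 1 - 1) + g)*(-12) = (45 + g)*(-12) = -540 - 12*g)
1/G(A) = 1/(-540 - 12*372) = 1/(-540 - 4464) = 1/(-5004) = -1/5004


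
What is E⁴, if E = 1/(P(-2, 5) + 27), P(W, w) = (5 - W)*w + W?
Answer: 1/12960000 ≈ 7.7161e-8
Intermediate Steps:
P(W, w) = W + w*(5 - W) (P(W, w) = w*(5 - W) + W = W + w*(5 - W))
E = 1/60 (E = 1/((-2 + 5*5 - 1*(-2)*5) + 27) = 1/((-2 + 25 + 10) + 27) = 1/(33 + 27) = 1/60 ≈ 0.016667)
E⁴ = (1/60)⁴ = 1/12960000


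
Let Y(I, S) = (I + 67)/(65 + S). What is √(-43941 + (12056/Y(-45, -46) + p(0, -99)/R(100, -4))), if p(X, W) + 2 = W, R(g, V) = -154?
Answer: I*√795158210/154 ≈ 183.11*I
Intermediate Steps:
p(X, W) = -2 + W
Y(I, S) = (67 + I)/(65 + S)
√(-43941 + (12056/Y(-45, -46) + p(0, -99)/R(100, -4))) = √(-43941 + (12056/(((67 - 45)/(65 - 46))) + (-2 - 99)/(-154))) = √(-43941 + (12056/((22/19)) - 101*(-1/154))) = √(-43941 + (12056/(((1/19)*22)) + 101/154)) = √(-43941 + (12056/(22/19) + 101/154)) = √(-43941 + (12056*(19/22) + 101/154)) = √(-43941 + (10412 + 101/154)) = √(-43941 + 1603549/154) = √(-5163365/154) = I*√795158210/154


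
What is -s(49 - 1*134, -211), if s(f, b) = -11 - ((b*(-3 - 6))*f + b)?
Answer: -161615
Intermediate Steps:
s(f, b) = -11 - b + 9*b*f (s(f, b) = -11 - ((b*(-9))*f + b) = -11 - ((-9*b)*f + b) = -11 - (-9*b*f + b) = -11 - (b - 9*b*f) = -11 + (-b + 9*b*f) = -11 - b + 9*b*f)
-s(49 - 1*134, -211) = -(-11 - 1*(-211) + 9*(-211)*(49 - 1*134)) = -(-11 + 211 + 9*(-211)*(49 - 134)) = -(-11 + 211 + 9*(-211)*(-85)) = -(-11 + 211 + 161415) = -1*161615 = -161615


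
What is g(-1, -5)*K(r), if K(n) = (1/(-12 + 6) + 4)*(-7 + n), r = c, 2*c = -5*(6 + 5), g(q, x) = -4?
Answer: 529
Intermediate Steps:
c = -55/2 (c = (-5*(6 + 5))/2 = (-5*11)/2 = (1/2)*(-55) = -55/2 ≈ -27.500)
r = -55/2 ≈ -27.500
K(n) = -161/6 + 23*n/6 (K(n) = (1/(-6) + 4)*(-7 + n) = (-1/6 + 4)*(-7 + n) = 23*(-7 + n)/6 = -161/6 + 23*n/6)
g(-1, -5)*K(r) = -4*(-161/6 + (23/6)*(-55/2)) = -4*(-161/6 - 1265/12) = -4*(-529/4) = 529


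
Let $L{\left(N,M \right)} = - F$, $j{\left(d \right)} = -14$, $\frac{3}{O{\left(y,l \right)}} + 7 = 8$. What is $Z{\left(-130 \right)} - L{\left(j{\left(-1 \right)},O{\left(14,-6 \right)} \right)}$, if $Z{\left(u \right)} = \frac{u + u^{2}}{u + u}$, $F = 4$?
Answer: $- \frac{121}{2} \approx -60.5$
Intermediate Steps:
$O{\left(y,l \right)} = 3$ ($O{\left(y,l \right)} = \frac{3}{-7 + 8} = \frac{3}{1} = 3 \cdot 1 = 3$)
$L{\left(N,M \right)} = -4$ ($L{\left(N,M \right)} = \left(-1\right) 4 = -4$)
$Z{\left(u \right)} = \frac{u + u^{2}}{2 u}$
$Z{\left(-130 \right)} - L{\left(j{\left(-1 \right)},O{\left(14,-6 \right)} \right)} = \left(\frac{1}{2} + \frac{1}{2} \left(-130\right)\right) - -4 = \left(\frac{1}{2} - 65\right) + 4 = - \frac{129}{2} + 4 = - \frac{121}{2}$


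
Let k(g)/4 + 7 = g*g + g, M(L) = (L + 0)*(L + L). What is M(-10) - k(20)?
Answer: -1452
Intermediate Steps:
M(L) = 2*L² (M(L) = L*(2*L) = 2*L²)
k(g) = -28 + 4*g + 4*g² (k(g) = -28 + 4*(g*g + g) = -28 + 4*(g² + g) = -28 + 4*(g + g²) = -28 + (4*g + 4*g²) = -28 + 4*g + 4*g²)
M(-10) - k(20) = 2*(-10)² - (-28 + 4*20 + 4*20²) = 2*100 - (-28 + 80 + 4*400) = 200 - (-28 + 80 + 1600) = 200 - 1*1652 = 200 - 1652 = -1452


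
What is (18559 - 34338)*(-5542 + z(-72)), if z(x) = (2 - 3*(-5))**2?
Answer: 82887087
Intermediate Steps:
z(x) = 289 (z(x) = (2 + 15)**2 = 17**2 = 289)
(18559 - 34338)*(-5542 + z(-72)) = (18559 - 34338)*(-5542 + 289) = -15779*(-5253) = 82887087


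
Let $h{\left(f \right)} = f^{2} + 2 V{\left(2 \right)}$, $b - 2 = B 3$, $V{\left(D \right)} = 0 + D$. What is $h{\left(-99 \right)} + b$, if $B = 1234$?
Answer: $13509$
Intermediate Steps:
$V{\left(D \right)} = D$
$b = 3704$ ($b = 2 + 1234 \cdot 3 = 2 + 3702 = 3704$)
$h{\left(f \right)} = 4 + f^{2}$ ($h{\left(f \right)} = f^{2} + 2 \cdot 2 = f^{2} + 4 = 4 + f^{2}$)
$h{\left(-99 \right)} + b = \left(4 + \left(-99\right)^{2}\right) + 3704 = \left(4 + 9801\right) + 3704 = 9805 + 3704 = 13509$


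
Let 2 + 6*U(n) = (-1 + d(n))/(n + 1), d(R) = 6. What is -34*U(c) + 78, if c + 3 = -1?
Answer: 889/9 ≈ 98.778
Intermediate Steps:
c = -4 (c = -3 - 1 = -4)
U(n) = -1/3 + 5/(6*(1 + n)) (U(n) = -1/3 + ((-1 + 6)/(n + 1))/6 = -1/3 + (5/(1 + n))/6 = -1/3 + 5/(6*(1 + n)))
-34*U(c) + 78 = -17*(3 - 2*(-4))/(3*(1 - 4)) + 78 = -17*(3 + 8)/(3*(-3)) + 78 = -17*(-1)*11/(3*3) + 78 = -34*(-11/18) + 78 = 187/9 + 78 = 889/9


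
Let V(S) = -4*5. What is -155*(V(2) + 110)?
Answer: -13950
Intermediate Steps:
V(S) = -20
-155*(V(2) + 110) = -155*(-20 + 110) = -155*90 = -13950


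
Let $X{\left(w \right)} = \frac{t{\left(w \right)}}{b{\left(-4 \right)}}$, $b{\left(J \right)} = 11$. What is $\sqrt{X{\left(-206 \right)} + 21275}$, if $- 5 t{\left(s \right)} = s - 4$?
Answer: $\frac{\sqrt{2574737}}{11} \approx 145.87$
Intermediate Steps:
$t{\left(s \right)} = \frac{4}{5} - \frac{s}{5}$ ($t{\left(s \right)} = - \frac{s - 4}{5} = - \frac{-4 + s}{5} = \frac{4}{5} - \frac{s}{5}$)
$X{\left(w \right)} = \frac{4}{55} - \frac{w}{55}$ ($X{\left(w \right)} = \frac{\frac{4}{5} - \frac{w}{5}}{11} = \left(\frac{4}{5} - \frac{w}{5}\right) \frac{1}{11} = \frac{4}{55} - \frac{w}{55}$)
$\sqrt{X{\left(-206 \right)} + 21275} = \sqrt{\left(\frac{4}{55} - - \frac{206}{55}\right) + 21275} = \sqrt{\left(\frac{4}{55} + \frac{206}{55}\right) + 21275} = \sqrt{\frac{42}{11} + 21275} = \sqrt{\frac{234067}{11}} = \frac{\sqrt{2574737}}{11}$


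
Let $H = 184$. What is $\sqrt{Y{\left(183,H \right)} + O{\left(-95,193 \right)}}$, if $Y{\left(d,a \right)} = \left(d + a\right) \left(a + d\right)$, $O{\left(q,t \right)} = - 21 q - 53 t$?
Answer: $\sqrt{126455} \approx 355.6$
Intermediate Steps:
$O{\left(q,t \right)} = - 53 t - 21 q$
$Y{\left(d,a \right)} = \left(a + d\right)^{2}$ ($Y{\left(d,a \right)} = \left(a + d\right) \left(a + d\right) = \left(a + d\right)^{2}$)
$\sqrt{Y{\left(183,H \right)} + O{\left(-95,193 \right)}} = \sqrt{\left(184 + 183\right)^{2} - 8234} = \sqrt{367^{2} + \left(-10229 + 1995\right)} = \sqrt{134689 - 8234} = \sqrt{126455}$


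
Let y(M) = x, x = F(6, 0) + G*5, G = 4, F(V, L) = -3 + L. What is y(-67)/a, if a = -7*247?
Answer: -17/1729 ≈ -0.0098323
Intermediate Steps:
a = -1729
x = 17 (x = (-3 + 0) + 4*5 = -3 + 20 = 17)
y(M) = 17
y(-67)/a = 17/(-1729) = 17*(-1/1729) = -17/1729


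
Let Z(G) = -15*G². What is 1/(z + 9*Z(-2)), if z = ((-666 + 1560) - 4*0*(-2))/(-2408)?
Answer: -1204/650607 ≈ -0.0018506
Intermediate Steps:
z = -447/1204 (z = (894 + 0*(-2))*(-1/2408) = (894 + 0)*(-1/2408) = 894*(-1/2408) = -447/1204 ≈ -0.37126)
1/(z + 9*Z(-2)) = 1/(-447/1204 + 9*(-15*(-2)²)) = 1/(-447/1204 + 9*(-15*4)) = 1/(-447/1204 + 9*(-60)) = 1/(-447/1204 - 540) = 1/(-650607/1204) = -1204/650607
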